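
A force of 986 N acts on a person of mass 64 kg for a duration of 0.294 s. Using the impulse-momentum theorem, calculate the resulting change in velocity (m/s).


J = F * dt = 986 * 0.294 = 289.8840 N*s
delta_v = J / m
delta_v = 289.8840 / 64
delta_v = 4.5294


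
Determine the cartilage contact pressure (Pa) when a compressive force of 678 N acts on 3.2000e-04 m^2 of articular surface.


P = F / A
P = 678 / 3.2000e-04
P = 2.1188e+06


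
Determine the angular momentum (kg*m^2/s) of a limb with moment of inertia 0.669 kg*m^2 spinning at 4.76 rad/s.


L = I * omega
L = 0.669 * 4.76
L = 3.1844


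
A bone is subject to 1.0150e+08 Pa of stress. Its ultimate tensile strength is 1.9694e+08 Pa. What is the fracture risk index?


FRI = applied / ultimate
FRI = 1.0150e+08 / 1.9694e+08
FRI = 0.5154


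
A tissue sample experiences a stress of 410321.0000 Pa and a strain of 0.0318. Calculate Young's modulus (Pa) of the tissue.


E = stress / strain
E = 410321.0000 / 0.0318
E = 1.2903e+07


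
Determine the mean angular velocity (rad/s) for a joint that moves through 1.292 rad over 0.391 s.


omega = delta_theta / delta_t
omega = 1.292 / 0.391
omega = 3.3043


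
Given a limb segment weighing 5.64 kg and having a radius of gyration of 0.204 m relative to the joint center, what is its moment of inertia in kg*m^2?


I = m * k^2
I = 5.64 * 0.204^2
k^2 = 0.0416
I = 0.2347


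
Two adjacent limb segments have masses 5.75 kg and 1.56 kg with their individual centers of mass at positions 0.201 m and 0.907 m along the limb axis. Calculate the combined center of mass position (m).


COM = (m1*x1 + m2*x2) / (m1 + m2)
COM = (5.75*0.201 + 1.56*0.907) / (5.75 + 1.56)
Numerator = 2.5707
Denominator = 7.3100
COM = 0.3517


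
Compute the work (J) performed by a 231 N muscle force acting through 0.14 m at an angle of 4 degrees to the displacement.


W = F * d * cos(theta)
theta = 4 deg = 0.0698 rad
cos(theta) = 0.9976
W = 231 * 0.14 * 0.9976
W = 32.2612


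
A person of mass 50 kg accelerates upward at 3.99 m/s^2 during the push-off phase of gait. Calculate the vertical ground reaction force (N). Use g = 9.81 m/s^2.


GRF = m * (g + a)
GRF = 50 * (9.81 + 3.99)
GRF = 50 * 13.8000
GRF = 690.0000


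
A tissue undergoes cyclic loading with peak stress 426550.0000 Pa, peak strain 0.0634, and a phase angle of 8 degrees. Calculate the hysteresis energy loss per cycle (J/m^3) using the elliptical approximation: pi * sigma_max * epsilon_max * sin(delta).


E_loss = pi * sigma_max * epsilon_max * sin(delta)
delta = 8 deg = 0.1396 rad
sin(delta) = 0.1392
E_loss = pi * 426550.0000 * 0.0634 * 0.1392
E_loss = 11823.9989


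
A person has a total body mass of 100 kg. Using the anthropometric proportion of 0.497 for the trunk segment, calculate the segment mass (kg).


m_segment = body_mass * fraction
m_segment = 100 * 0.497
m_segment = 49.7000


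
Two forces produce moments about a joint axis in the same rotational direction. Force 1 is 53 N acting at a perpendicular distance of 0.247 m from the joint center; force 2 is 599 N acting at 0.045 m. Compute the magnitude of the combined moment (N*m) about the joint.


M = F1 * d1 + F2 * d2
M = 53 * 0.247 + 599 * 0.045
M = 13.0910 + 26.9550
M = 40.0460


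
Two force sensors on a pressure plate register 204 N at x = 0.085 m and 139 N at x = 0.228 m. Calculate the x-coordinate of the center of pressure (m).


COP_x = (F1*x1 + F2*x2) / (F1 + F2)
COP_x = (204*0.085 + 139*0.228) / (204 + 139)
Numerator = 49.0320
Denominator = 343
COP_x = 0.1430


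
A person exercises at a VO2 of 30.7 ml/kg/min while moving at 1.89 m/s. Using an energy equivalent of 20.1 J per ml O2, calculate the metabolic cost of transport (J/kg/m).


Power per kg = VO2 * 20.1 / 60
Power per kg = 30.7 * 20.1 / 60 = 10.2845 W/kg
Cost = power_per_kg / speed
Cost = 10.2845 / 1.89
Cost = 5.4415


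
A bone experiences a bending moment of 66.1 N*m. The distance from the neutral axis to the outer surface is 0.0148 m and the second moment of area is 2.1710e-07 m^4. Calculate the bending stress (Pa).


sigma = M * c / I
sigma = 66.1 * 0.0148 / 2.1710e-07
M * c = 0.9783
sigma = 4.5061e+06


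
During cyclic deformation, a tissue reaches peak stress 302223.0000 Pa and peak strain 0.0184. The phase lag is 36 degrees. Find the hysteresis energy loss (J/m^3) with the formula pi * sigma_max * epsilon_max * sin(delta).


E_loss = pi * sigma_max * epsilon_max * sin(delta)
delta = 36 deg = 0.6283 rad
sin(delta) = 0.5878
E_loss = pi * 302223.0000 * 0.0184 * 0.5878
E_loss = 10268.6628


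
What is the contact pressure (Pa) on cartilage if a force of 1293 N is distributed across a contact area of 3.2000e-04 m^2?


P = F / A
P = 1293 / 3.2000e-04
P = 4.0406e+06


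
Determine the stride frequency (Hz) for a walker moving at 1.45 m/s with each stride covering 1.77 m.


f = v / stride_length
f = 1.45 / 1.77
f = 0.8192


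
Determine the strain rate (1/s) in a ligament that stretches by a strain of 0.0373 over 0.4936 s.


strain_rate = delta_strain / delta_t
strain_rate = 0.0373 / 0.4936
strain_rate = 0.0756


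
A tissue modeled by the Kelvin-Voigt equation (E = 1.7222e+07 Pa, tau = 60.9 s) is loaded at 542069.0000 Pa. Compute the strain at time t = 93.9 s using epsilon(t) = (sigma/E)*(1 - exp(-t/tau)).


epsilon(t) = (sigma/E) * (1 - exp(-t/tau))
sigma/E = 542069.0000 / 1.7222e+07 = 0.0315
exp(-t/tau) = exp(-93.9 / 60.9) = 0.2140
epsilon = 0.0315 * (1 - 0.2140)
epsilon = 0.0247


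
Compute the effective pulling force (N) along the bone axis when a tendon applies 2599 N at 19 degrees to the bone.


F_eff = F_tendon * cos(theta)
theta = 19 deg = 0.3316 rad
cos(theta) = 0.9455
F_eff = 2599 * 0.9455
F_eff = 2457.4028


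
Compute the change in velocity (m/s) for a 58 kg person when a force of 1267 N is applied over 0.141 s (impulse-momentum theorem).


J = F * dt = 1267 * 0.141 = 178.6470 N*s
delta_v = J / m
delta_v = 178.6470 / 58
delta_v = 3.0801


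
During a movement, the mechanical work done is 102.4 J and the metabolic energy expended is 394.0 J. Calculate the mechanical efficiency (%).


eta = (W_mech / E_meta) * 100
eta = (102.4 / 394.0) * 100
ratio = 0.2599
eta = 25.9898


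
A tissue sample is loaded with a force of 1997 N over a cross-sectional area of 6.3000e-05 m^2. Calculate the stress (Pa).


stress = F / A
stress = 1997 / 6.3000e-05
stress = 3.1698e+07


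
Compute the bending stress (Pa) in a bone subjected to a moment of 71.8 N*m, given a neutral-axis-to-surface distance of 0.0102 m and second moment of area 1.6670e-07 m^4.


sigma = M * c / I
sigma = 71.8 * 0.0102 / 1.6670e-07
M * c = 0.7324
sigma = 4.3933e+06


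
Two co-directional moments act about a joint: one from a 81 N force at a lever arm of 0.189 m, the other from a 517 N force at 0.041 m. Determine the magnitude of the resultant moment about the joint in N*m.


M = F1 * d1 + F2 * d2
M = 81 * 0.189 + 517 * 0.041
M = 15.3090 + 21.1970
M = 36.5060


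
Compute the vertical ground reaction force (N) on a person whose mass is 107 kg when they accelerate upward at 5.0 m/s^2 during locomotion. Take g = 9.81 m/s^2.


GRF = m * (g + a)
GRF = 107 * (9.81 + 5.0)
GRF = 107 * 14.8100
GRF = 1584.6700


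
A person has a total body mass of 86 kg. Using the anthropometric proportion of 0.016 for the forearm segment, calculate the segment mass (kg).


m_segment = body_mass * fraction
m_segment = 86 * 0.016
m_segment = 1.3760


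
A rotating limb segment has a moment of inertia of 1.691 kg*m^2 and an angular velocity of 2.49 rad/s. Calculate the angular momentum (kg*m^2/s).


L = I * omega
L = 1.691 * 2.49
L = 4.2106


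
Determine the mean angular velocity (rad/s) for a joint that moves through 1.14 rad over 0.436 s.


omega = delta_theta / delta_t
omega = 1.14 / 0.436
omega = 2.6147


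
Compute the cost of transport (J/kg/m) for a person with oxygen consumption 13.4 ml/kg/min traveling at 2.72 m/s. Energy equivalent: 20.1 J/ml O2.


Power per kg = VO2 * 20.1 / 60
Power per kg = 13.4 * 20.1 / 60 = 4.4890 W/kg
Cost = power_per_kg / speed
Cost = 4.4890 / 2.72
Cost = 1.6504


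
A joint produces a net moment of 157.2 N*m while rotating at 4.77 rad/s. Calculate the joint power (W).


P = M * omega
P = 157.2 * 4.77
P = 749.8440


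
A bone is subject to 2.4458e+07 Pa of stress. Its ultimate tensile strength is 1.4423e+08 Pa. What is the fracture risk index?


FRI = applied / ultimate
FRI = 2.4458e+07 / 1.4423e+08
FRI = 0.1696


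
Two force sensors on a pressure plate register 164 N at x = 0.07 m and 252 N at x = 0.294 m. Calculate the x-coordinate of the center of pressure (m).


COP_x = (F1*x1 + F2*x2) / (F1 + F2)
COP_x = (164*0.07 + 252*0.294) / (164 + 252)
Numerator = 85.5680
Denominator = 416
COP_x = 0.2057


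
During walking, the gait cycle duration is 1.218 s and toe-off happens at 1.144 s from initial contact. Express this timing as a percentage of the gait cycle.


pct = (event_time / cycle_time) * 100
pct = (1.144 / 1.218) * 100
ratio = 0.9392
pct = 93.9245


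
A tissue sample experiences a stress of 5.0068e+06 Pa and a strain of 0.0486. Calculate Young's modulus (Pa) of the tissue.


E = stress / strain
E = 5.0068e+06 / 0.0486
E = 1.0302e+08


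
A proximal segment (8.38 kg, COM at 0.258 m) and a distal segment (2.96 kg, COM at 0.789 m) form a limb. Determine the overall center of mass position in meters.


COM = (m1*x1 + m2*x2) / (m1 + m2)
COM = (8.38*0.258 + 2.96*0.789) / (8.38 + 2.96)
Numerator = 4.4975
Denominator = 11.3400
COM = 0.3966


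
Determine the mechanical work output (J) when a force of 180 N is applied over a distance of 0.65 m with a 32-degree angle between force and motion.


W = F * d * cos(theta)
theta = 32 deg = 0.5585 rad
cos(theta) = 0.8480
W = 180 * 0.65 * 0.8480
W = 99.2216


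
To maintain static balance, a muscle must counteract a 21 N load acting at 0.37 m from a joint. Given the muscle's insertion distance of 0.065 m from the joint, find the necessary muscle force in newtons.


F_muscle = W * d_load / d_muscle
F_muscle = 21 * 0.37 / 0.065
Numerator = 7.7700
F_muscle = 119.5385


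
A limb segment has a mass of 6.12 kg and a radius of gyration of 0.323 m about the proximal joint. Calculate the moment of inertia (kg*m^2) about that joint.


I = m * k^2
I = 6.12 * 0.323^2
k^2 = 0.1043
I = 0.6385


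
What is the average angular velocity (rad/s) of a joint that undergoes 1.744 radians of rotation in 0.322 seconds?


omega = delta_theta / delta_t
omega = 1.744 / 0.322
omega = 5.4161


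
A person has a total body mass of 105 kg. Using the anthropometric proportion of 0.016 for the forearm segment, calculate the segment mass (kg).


m_segment = body_mass * fraction
m_segment = 105 * 0.016
m_segment = 1.6800


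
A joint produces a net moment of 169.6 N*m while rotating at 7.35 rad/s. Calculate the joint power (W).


P = M * omega
P = 169.6 * 7.35
P = 1246.5600


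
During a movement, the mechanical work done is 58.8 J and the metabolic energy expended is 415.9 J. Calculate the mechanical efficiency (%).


eta = (W_mech / E_meta) * 100
eta = (58.8 / 415.9) * 100
ratio = 0.1414
eta = 14.1380


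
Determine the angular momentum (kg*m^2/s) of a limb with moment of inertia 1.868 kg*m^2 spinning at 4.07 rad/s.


L = I * omega
L = 1.868 * 4.07
L = 7.6028


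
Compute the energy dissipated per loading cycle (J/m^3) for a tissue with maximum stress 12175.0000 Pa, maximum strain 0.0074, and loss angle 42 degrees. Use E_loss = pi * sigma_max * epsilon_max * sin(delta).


E_loss = pi * sigma_max * epsilon_max * sin(delta)
delta = 42 deg = 0.7330 rad
sin(delta) = 0.6691
E_loss = pi * 12175.0000 * 0.0074 * 0.6691
E_loss = 189.3919


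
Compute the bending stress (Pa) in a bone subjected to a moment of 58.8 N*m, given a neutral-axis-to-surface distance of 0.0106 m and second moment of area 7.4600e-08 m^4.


sigma = M * c / I
sigma = 58.8 * 0.0106 / 7.4600e-08
M * c = 0.6233
sigma = 8.3550e+06


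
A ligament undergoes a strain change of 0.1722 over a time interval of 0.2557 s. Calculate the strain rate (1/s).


strain_rate = delta_strain / delta_t
strain_rate = 0.1722 / 0.2557
strain_rate = 0.6734


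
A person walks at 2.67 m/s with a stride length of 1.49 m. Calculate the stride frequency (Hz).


f = v / stride_length
f = 2.67 / 1.49
f = 1.7919


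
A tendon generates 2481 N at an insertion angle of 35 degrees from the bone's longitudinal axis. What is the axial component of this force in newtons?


F_eff = F_tendon * cos(theta)
theta = 35 deg = 0.6109 rad
cos(theta) = 0.8192
F_eff = 2481 * 0.8192
F_eff = 2032.3162


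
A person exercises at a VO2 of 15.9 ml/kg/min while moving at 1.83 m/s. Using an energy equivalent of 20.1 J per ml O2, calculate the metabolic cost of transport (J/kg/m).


Power per kg = VO2 * 20.1 / 60
Power per kg = 15.9 * 20.1 / 60 = 5.3265 W/kg
Cost = power_per_kg / speed
Cost = 5.3265 / 1.83
Cost = 2.9107


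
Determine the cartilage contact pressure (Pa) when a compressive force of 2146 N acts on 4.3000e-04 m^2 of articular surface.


P = F / A
P = 2146 / 4.3000e-04
P = 4.9907e+06


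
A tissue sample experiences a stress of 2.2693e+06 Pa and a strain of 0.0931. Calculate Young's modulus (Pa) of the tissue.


E = stress / strain
E = 2.2693e+06 / 0.0931
E = 2.4375e+07


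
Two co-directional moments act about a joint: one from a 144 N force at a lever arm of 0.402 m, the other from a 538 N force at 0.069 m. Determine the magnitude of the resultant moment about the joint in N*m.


M = F1 * d1 + F2 * d2
M = 144 * 0.402 + 538 * 0.069
M = 57.8880 + 37.1220
M = 95.0100


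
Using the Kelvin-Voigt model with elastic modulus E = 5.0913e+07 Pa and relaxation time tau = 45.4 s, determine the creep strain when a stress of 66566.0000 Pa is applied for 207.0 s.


epsilon(t) = (sigma/E) * (1 - exp(-t/tau))
sigma/E = 66566.0000 / 5.0913e+07 = 0.0013
exp(-t/tau) = exp(-207.0 / 45.4) = 0.0105
epsilon = 0.0013 * (1 - 0.0105)
epsilon = 0.0013


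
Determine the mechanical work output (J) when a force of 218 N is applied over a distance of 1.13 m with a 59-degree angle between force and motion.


W = F * d * cos(theta)
theta = 59 deg = 1.0297 rad
cos(theta) = 0.5150
W = 218 * 1.13 * 0.5150
W = 126.8745


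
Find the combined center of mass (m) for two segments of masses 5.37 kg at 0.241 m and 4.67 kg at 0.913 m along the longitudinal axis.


COM = (m1*x1 + m2*x2) / (m1 + m2)
COM = (5.37*0.241 + 4.67*0.913) / (5.37 + 4.67)
Numerator = 5.5579
Denominator = 10.0400
COM = 0.5536


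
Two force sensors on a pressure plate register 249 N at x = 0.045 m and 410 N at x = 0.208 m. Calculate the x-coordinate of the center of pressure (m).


COP_x = (F1*x1 + F2*x2) / (F1 + F2)
COP_x = (249*0.045 + 410*0.208) / (249 + 410)
Numerator = 96.4850
Denominator = 659
COP_x = 0.1464


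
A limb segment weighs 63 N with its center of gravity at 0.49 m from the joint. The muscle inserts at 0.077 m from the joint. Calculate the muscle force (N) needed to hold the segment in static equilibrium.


F_muscle = W * d_load / d_muscle
F_muscle = 63 * 0.49 / 0.077
Numerator = 30.8700
F_muscle = 400.9091


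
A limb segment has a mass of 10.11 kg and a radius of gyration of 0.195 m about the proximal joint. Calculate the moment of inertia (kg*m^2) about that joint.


I = m * k^2
I = 10.11 * 0.195^2
k^2 = 0.0380
I = 0.3844


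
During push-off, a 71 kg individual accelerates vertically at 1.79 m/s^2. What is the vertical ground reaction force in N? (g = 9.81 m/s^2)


GRF = m * (g + a)
GRF = 71 * (9.81 + 1.79)
GRF = 71 * 11.6000
GRF = 823.6000


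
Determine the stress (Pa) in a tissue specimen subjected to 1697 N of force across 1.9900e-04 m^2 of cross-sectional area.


stress = F / A
stress = 1697 / 1.9900e-04
stress = 8.5276e+06


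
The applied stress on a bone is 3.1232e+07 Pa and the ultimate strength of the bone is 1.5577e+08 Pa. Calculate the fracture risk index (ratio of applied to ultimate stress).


FRI = applied / ultimate
FRI = 3.1232e+07 / 1.5577e+08
FRI = 0.2005


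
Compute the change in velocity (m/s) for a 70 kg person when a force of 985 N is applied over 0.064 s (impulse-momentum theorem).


J = F * dt = 985 * 0.064 = 63.0400 N*s
delta_v = J / m
delta_v = 63.0400 / 70
delta_v = 0.9006


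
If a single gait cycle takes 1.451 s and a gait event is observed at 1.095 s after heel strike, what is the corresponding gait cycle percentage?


pct = (event_time / cycle_time) * 100
pct = (1.095 / 1.451) * 100
ratio = 0.7547
pct = 75.4652


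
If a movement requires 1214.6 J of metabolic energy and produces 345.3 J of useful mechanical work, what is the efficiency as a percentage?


eta = (W_mech / E_meta) * 100
eta = (345.3 / 1214.6) * 100
ratio = 0.2843
eta = 28.4291


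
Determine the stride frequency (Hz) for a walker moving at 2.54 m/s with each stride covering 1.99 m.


f = v / stride_length
f = 2.54 / 1.99
f = 1.2764


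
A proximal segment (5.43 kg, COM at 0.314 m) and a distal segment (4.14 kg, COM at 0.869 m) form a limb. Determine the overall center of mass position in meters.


COM = (m1*x1 + m2*x2) / (m1 + m2)
COM = (5.43*0.314 + 4.14*0.869) / (5.43 + 4.14)
Numerator = 5.3027
Denominator = 9.5700
COM = 0.5541


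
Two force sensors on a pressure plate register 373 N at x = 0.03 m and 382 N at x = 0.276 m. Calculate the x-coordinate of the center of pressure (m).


COP_x = (F1*x1 + F2*x2) / (F1 + F2)
COP_x = (373*0.03 + 382*0.276) / (373 + 382)
Numerator = 116.6220
Denominator = 755
COP_x = 0.1545


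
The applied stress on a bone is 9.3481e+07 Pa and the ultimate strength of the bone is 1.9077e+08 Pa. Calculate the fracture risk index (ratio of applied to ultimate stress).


FRI = applied / ultimate
FRI = 9.3481e+07 / 1.9077e+08
FRI = 0.4900


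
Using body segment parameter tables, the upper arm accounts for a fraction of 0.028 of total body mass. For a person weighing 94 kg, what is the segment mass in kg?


m_segment = body_mass * fraction
m_segment = 94 * 0.028
m_segment = 2.6320


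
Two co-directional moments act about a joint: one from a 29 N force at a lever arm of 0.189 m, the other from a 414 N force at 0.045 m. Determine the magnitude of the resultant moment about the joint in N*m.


M = F1 * d1 + F2 * d2
M = 29 * 0.189 + 414 * 0.045
M = 5.4810 + 18.6300
M = 24.1110


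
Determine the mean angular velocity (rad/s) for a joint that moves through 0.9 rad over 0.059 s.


omega = delta_theta / delta_t
omega = 0.9 / 0.059
omega = 15.2542


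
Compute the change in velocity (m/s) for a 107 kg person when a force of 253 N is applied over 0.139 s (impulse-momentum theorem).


J = F * dt = 253 * 0.139 = 35.1670 N*s
delta_v = J / m
delta_v = 35.1670 / 107
delta_v = 0.3287


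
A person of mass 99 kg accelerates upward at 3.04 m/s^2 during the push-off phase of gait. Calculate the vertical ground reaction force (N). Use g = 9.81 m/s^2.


GRF = m * (g + a)
GRF = 99 * (9.81 + 3.04)
GRF = 99 * 12.8500
GRF = 1272.1500


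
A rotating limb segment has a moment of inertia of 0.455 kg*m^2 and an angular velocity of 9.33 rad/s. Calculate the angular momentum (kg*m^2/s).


L = I * omega
L = 0.455 * 9.33
L = 4.2451


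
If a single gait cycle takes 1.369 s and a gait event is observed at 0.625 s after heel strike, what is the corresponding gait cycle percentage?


pct = (event_time / cycle_time) * 100
pct = (0.625 / 1.369) * 100
ratio = 0.4565
pct = 45.6538


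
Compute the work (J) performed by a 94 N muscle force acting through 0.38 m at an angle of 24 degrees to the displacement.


W = F * d * cos(theta)
theta = 24 deg = 0.4189 rad
cos(theta) = 0.9135
W = 94 * 0.38 * 0.9135
W = 32.6318


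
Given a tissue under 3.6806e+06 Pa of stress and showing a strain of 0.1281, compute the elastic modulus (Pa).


E = stress / strain
E = 3.6806e+06 / 0.1281
E = 2.8732e+07


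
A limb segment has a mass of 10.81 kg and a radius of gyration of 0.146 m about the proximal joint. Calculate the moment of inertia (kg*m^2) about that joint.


I = m * k^2
I = 10.81 * 0.146^2
k^2 = 0.0213
I = 0.2304


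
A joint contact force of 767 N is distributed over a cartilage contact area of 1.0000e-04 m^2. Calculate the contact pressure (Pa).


P = F / A
P = 767 / 1.0000e-04
P = 7.6700e+06


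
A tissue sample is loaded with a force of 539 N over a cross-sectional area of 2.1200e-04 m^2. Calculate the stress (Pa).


stress = F / A
stress = 539 / 2.1200e-04
stress = 2.5425e+06


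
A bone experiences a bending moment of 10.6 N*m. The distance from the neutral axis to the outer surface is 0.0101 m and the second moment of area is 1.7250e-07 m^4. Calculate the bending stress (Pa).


sigma = M * c / I
sigma = 10.6 * 0.0101 / 1.7250e-07
M * c = 0.1071
sigma = 620637.6812


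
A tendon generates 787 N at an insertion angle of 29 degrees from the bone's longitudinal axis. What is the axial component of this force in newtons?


F_eff = F_tendon * cos(theta)
theta = 29 deg = 0.5061 rad
cos(theta) = 0.8746
F_eff = 787 * 0.8746
F_eff = 688.3257


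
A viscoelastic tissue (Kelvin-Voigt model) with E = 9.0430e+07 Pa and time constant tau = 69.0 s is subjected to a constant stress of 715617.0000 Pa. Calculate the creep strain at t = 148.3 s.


epsilon(t) = (sigma/E) * (1 - exp(-t/tau))
sigma/E = 715617.0000 / 9.0430e+07 = 0.0079
exp(-t/tau) = exp(-148.3 / 69.0) = 0.1166
epsilon = 0.0079 * (1 - 0.1166)
epsilon = 0.0070


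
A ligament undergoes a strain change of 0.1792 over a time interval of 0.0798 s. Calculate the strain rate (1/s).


strain_rate = delta_strain / delta_t
strain_rate = 0.1792 / 0.0798
strain_rate = 2.2456


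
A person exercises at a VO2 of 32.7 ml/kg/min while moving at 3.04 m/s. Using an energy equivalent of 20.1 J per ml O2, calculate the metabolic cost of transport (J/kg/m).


Power per kg = VO2 * 20.1 / 60
Power per kg = 32.7 * 20.1 / 60 = 10.9545 W/kg
Cost = power_per_kg / speed
Cost = 10.9545 / 3.04
Cost = 3.6035


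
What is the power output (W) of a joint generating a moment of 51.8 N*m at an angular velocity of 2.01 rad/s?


P = M * omega
P = 51.8 * 2.01
P = 104.1180


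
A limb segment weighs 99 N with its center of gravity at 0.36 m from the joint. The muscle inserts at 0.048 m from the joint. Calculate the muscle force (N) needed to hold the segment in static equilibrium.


F_muscle = W * d_load / d_muscle
F_muscle = 99 * 0.36 / 0.048
Numerator = 35.6400
F_muscle = 742.5000


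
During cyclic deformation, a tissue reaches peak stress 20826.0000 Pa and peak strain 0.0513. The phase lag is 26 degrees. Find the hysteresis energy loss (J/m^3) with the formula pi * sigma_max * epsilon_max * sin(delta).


E_loss = pi * sigma_max * epsilon_max * sin(delta)
delta = 26 deg = 0.4538 rad
sin(delta) = 0.4384
E_loss = pi * 20826.0000 * 0.0513 * 0.4384
E_loss = 1471.3468


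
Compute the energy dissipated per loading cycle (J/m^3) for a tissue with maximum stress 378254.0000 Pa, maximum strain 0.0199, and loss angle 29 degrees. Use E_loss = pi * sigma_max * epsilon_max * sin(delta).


E_loss = pi * sigma_max * epsilon_max * sin(delta)
delta = 29 deg = 0.5061 rad
sin(delta) = 0.4848
E_loss = pi * 378254.0000 * 0.0199 * 0.4848
E_loss = 11464.5683


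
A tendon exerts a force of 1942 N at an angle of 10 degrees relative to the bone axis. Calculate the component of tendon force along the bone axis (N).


F_eff = F_tendon * cos(theta)
theta = 10 deg = 0.1745 rad
cos(theta) = 0.9848
F_eff = 1942 * 0.9848
F_eff = 1912.4967


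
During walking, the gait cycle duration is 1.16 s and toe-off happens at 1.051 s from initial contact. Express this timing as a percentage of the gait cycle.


pct = (event_time / cycle_time) * 100
pct = (1.051 / 1.16) * 100
ratio = 0.9060
pct = 90.6034


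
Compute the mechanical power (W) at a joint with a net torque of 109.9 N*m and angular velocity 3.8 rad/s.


P = M * omega
P = 109.9 * 3.8
P = 417.6200


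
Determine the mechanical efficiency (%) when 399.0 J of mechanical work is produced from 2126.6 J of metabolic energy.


eta = (W_mech / E_meta) * 100
eta = (399.0 / 2126.6) * 100
ratio = 0.1876
eta = 18.7623


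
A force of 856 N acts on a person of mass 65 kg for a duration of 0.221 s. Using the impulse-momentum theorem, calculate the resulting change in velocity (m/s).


J = F * dt = 856 * 0.221 = 189.1760 N*s
delta_v = J / m
delta_v = 189.1760 / 65
delta_v = 2.9104


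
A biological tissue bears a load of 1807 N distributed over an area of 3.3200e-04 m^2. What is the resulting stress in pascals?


stress = F / A
stress = 1807 / 3.3200e-04
stress = 5.4428e+06


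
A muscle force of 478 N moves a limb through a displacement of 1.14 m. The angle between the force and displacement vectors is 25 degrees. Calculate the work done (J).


W = F * d * cos(theta)
theta = 25 deg = 0.4363 rad
cos(theta) = 0.9063
W = 478 * 1.14 * 0.9063
W = 493.8652


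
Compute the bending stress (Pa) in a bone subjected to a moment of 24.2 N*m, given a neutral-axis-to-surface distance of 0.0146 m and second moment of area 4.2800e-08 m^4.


sigma = M * c / I
sigma = 24.2 * 0.0146 / 4.2800e-08
M * c = 0.3533
sigma = 8.2551e+06


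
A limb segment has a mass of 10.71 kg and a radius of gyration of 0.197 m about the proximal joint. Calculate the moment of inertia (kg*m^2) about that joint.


I = m * k^2
I = 10.71 * 0.197^2
k^2 = 0.0388
I = 0.4156


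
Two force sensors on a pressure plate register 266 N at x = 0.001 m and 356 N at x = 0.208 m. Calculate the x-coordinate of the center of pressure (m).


COP_x = (F1*x1 + F2*x2) / (F1 + F2)
COP_x = (266*0.001 + 356*0.208) / (266 + 356)
Numerator = 74.3140
Denominator = 622
COP_x = 0.1195


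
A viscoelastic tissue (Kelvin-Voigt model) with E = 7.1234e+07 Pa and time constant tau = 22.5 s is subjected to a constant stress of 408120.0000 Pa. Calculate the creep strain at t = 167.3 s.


epsilon(t) = (sigma/E) * (1 - exp(-t/tau))
sigma/E = 408120.0000 / 7.1234e+07 = 0.0057
exp(-t/tau) = exp(-167.3 / 22.5) = 5.8990e-04
epsilon = 0.0057 * (1 - 5.8990e-04)
epsilon = 0.0057


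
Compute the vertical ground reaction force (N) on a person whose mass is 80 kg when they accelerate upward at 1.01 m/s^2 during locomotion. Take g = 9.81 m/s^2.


GRF = m * (g + a)
GRF = 80 * (9.81 + 1.01)
GRF = 80 * 10.8200
GRF = 865.6000


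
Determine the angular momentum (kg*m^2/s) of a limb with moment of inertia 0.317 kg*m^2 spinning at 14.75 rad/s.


L = I * omega
L = 0.317 * 14.75
L = 4.6757


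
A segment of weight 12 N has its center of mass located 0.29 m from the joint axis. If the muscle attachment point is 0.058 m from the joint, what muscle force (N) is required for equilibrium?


F_muscle = W * d_load / d_muscle
F_muscle = 12 * 0.29 / 0.058
Numerator = 3.4800
F_muscle = 60.0000


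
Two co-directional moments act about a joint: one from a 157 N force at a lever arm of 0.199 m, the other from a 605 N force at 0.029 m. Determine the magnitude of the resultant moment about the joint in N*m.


M = F1 * d1 + F2 * d2
M = 157 * 0.199 + 605 * 0.029
M = 31.2430 + 17.5450
M = 48.7880


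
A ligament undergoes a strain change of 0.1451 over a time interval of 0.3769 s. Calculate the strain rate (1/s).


strain_rate = delta_strain / delta_t
strain_rate = 0.1451 / 0.3769
strain_rate = 0.3850


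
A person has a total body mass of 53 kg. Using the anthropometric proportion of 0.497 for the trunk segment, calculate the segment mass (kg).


m_segment = body_mass * fraction
m_segment = 53 * 0.497
m_segment = 26.3410


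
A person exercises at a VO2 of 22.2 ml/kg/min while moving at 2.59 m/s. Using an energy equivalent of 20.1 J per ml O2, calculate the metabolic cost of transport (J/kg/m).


Power per kg = VO2 * 20.1 / 60
Power per kg = 22.2 * 20.1 / 60 = 7.4370 W/kg
Cost = power_per_kg / speed
Cost = 7.4370 / 2.59
Cost = 2.8714


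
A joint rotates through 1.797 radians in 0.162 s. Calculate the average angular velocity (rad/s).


omega = delta_theta / delta_t
omega = 1.797 / 0.162
omega = 11.0926


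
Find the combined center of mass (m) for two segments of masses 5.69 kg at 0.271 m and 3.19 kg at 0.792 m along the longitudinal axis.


COM = (m1*x1 + m2*x2) / (m1 + m2)
COM = (5.69*0.271 + 3.19*0.792) / (5.69 + 3.19)
Numerator = 4.0685
Denominator = 8.8800
COM = 0.4582


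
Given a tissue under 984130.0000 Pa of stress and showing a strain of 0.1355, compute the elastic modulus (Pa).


E = stress / strain
E = 984130.0000 / 0.1355
E = 7.2630e+06


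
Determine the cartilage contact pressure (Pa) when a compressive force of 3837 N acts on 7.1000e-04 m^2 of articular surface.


P = F / A
P = 3837 / 7.1000e-04
P = 5.4042e+06


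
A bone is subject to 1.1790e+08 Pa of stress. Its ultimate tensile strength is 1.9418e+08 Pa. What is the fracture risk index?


FRI = applied / ultimate
FRI = 1.1790e+08 / 1.9418e+08
FRI = 0.6072


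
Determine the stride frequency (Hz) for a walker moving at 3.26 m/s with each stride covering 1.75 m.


f = v / stride_length
f = 3.26 / 1.75
f = 1.8629


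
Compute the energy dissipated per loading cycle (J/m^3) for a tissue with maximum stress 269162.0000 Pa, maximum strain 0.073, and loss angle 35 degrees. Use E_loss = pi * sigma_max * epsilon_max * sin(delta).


E_loss = pi * sigma_max * epsilon_max * sin(delta)
delta = 35 deg = 0.6109 rad
sin(delta) = 0.5736
E_loss = pi * 269162.0000 * 0.073 * 0.5736
E_loss = 35406.0747


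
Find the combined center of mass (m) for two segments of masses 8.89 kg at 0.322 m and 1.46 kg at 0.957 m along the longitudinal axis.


COM = (m1*x1 + m2*x2) / (m1 + m2)
COM = (8.89*0.322 + 1.46*0.957) / (8.89 + 1.46)
Numerator = 4.2598
Denominator = 10.3500
COM = 0.4116


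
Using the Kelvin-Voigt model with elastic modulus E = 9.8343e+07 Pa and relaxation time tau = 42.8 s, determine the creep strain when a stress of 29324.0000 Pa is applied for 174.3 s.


epsilon(t) = (sigma/E) * (1 - exp(-t/tau))
sigma/E = 29324.0000 / 9.8343e+07 = 2.9818e-04
exp(-t/tau) = exp(-174.3 / 42.8) = 0.0170
epsilon = 2.9818e-04 * (1 - 0.0170)
epsilon = 2.9310e-04


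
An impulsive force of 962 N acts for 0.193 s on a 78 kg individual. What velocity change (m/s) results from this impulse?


J = F * dt = 962 * 0.193 = 185.6660 N*s
delta_v = J / m
delta_v = 185.6660 / 78
delta_v = 2.3803


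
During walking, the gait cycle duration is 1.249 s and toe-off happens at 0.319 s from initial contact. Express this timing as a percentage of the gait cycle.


pct = (event_time / cycle_time) * 100
pct = (0.319 / 1.249) * 100
ratio = 0.2554
pct = 25.5404


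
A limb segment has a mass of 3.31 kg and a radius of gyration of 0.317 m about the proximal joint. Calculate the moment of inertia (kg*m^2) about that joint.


I = m * k^2
I = 3.31 * 0.317^2
k^2 = 0.1005
I = 0.3326


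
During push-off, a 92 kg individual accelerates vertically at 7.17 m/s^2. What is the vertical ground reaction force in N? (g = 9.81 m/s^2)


GRF = m * (g + a)
GRF = 92 * (9.81 + 7.17)
GRF = 92 * 16.9800
GRF = 1562.1600


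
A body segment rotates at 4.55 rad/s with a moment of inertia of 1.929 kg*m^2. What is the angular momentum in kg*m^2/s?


L = I * omega
L = 1.929 * 4.55
L = 8.7769


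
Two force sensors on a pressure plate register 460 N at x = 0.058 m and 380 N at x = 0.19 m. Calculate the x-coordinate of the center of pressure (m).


COP_x = (F1*x1 + F2*x2) / (F1 + F2)
COP_x = (460*0.058 + 380*0.19) / (460 + 380)
Numerator = 98.8800
Denominator = 840
COP_x = 0.1177


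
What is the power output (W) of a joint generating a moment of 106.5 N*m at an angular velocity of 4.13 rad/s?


P = M * omega
P = 106.5 * 4.13
P = 439.8450


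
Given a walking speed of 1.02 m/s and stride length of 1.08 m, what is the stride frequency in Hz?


f = v / stride_length
f = 1.02 / 1.08
f = 0.9444


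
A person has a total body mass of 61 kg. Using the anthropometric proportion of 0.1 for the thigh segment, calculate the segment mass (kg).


m_segment = body_mass * fraction
m_segment = 61 * 0.1
m_segment = 6.1000


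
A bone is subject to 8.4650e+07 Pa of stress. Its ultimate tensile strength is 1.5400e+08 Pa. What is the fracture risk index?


FRI = applied / ultimate
FRI = 8.4650e+07 / 1.5400e+08
FRI = 0.5497


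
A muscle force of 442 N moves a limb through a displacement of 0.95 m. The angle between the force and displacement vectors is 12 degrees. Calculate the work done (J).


W = F * d * cos(theta)
theta = 12 deg = 0.2094 rad
cos(theta) = 0.9781
W = 442 * 0.95 * 0.9781
W = 410.7242


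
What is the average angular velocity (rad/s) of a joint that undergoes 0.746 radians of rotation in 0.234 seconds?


omega = delta_theta / delta_t
omega = 0.746 / 0.234
omega = 3.1880


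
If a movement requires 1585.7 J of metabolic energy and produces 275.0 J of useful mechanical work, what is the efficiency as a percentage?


eta = (W_mech / E_meta) * 100
eta = (275.0 / 1585.7) * 100
ratio = 0.1734
eta = 17.3425


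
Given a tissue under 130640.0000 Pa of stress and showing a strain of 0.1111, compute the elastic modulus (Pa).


E = stress / strain
E = 130640.0000 / 0.1111
E = 1.1759e+06


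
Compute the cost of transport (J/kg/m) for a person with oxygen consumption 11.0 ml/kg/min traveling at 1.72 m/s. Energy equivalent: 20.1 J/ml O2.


Power per kg = VO2 * 20.1 / 60
Power per kg = 11.0 * 20.1 / 60 = 3.6850 W/kg
Cost = power_per_kg / speed
Cost = 3.6850 / 1.72
Cost = 2.1424


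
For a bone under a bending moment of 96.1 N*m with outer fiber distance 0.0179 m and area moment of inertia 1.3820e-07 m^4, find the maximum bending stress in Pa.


sigma = M * c / I
sigma = 96.1 * 0.0179 / 1.3820e-07
M * c = 1.7202
sigma = 1.2447e+07


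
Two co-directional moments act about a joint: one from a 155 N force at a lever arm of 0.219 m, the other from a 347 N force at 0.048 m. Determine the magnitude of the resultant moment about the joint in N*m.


M = F1 * d1 + F2 * d2
M = 155 * 0.219 + 347 * 0.048
M = 33.9450 + 16.6560
M = 50.6010


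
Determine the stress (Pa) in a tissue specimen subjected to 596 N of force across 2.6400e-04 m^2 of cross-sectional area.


stress = F / A
stress = 596 / 2.6400e-04
stress = 2.2576e+06


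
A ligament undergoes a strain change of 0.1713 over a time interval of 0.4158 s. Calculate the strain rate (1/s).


strain_rate = delta_strain / delta_t
strain_rate = 0.1713 / 0.4158
strain_rate = 0.4120


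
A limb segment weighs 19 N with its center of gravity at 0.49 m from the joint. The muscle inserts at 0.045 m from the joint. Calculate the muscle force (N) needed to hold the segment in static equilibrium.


F_muscle = W * d_load / d_muscle
F_muscle = 19 * 0.49 / 0.045
Numerator = 9.3100
F_muscle = 206.8889


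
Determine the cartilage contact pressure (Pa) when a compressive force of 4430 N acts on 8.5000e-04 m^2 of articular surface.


P = F / A
P = 4430 / 8.5000e-04
P = 5.2118e+06


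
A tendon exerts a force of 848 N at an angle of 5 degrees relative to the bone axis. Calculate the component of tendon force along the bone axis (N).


F_eff = F_tendon * cos(theta)
theta = 5 deg = 0.0873 rad
cos(theta) = 0.9962
F_eff = 848 * 0.9962
F_eff = 844.7731


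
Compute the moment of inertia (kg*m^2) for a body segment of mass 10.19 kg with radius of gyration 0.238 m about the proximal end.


I = m * k^2
I = 10.19 * 0.238^2
k^2 = 0.0566
I = 0.5772


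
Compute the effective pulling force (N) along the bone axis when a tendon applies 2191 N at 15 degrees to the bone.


F_eff = F_tendon * cos(theta)
theta = 15 deg = 0.2618 rad
cos(theta) = 0.9659
F_eff = 2191 * 0.9659
F_eff = 2116.3435


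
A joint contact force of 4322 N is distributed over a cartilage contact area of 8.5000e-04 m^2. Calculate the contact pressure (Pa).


P = F / A
P = 4322 / 8.5000e-04
P = 5.0847e+06


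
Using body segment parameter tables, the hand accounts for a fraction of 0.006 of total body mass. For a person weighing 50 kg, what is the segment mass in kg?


m_segment = body_mass * fraction
m_segment = 50 * 0.006
m_segment = 0.3000


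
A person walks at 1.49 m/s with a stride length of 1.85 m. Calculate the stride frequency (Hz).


f = v / stride_length
f = 1.49 / 1.85
f = 0.8054


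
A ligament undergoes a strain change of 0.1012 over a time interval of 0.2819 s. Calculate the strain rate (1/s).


strain_rate = delta_strain / delta_t
strain_rate = 0.1012 / 0.2819
strain_rate = 0.3590


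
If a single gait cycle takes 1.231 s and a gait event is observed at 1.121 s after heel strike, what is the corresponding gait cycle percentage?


pct = (event_time / cycle_time) * 100
pct = (1.121 / 1.231) * 100
ratio = 0.9106
pct = 91.0642


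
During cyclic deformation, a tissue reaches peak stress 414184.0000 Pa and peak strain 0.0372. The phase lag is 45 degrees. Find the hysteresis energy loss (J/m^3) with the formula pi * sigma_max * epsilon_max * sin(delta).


E_loss = pi * sigma_max * epsilon_max * sin(delta)
delta = 45 deg = 0.7854 rad
sin(delta) = 0.7071
E_loss = pi * 414184.0000 * 0.0372 * 0.7071
E_loss = 34227.1811


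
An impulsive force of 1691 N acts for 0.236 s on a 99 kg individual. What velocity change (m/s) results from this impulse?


J = F * dt = 1691 * 0.236 = 399.0760 N*s
delta_v = J / m
delta_v = 399.0760 / 99
delta_v = 4.0311


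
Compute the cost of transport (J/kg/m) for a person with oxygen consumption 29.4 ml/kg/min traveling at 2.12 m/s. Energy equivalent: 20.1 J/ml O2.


Power per kg = VO2 * 20.1 / 60
Power per kg = 29.4 * 20.1 / 60 = 9.8490 W/kg
Cost = power_per_kg / speed
Cost = 9.8490 / 2.12
Cost = 4.6458


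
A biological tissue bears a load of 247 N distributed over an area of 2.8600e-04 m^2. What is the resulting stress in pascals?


stress = F / A
stress = 247 / 2.8600e-04
stress = 863636.3636


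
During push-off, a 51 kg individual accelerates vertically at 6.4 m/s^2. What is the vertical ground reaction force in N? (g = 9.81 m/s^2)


GRF = m * (g + a)
GRF = 51 * (9.81 + 6.4)
GRF = 51 * 16.2100
GRF = 826.7100


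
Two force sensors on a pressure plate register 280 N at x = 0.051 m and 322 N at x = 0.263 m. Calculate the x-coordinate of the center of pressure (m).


COP_x = (F1*x1 + F2*x2) / (F1 + F2)
COP_x = (280*0.051 + 322*0.263) / (280 + 322)
Numerator = 98.9660
Denominator = 602
COP_x = 0.1644


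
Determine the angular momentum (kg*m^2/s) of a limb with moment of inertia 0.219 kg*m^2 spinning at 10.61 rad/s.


L = I * omega
L = 0.219 * 10.61
L = 2.3236


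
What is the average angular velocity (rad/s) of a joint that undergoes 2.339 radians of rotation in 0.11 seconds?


omega = delta_theta / delta_t
omega = 2.339 / 0.11
omega = 21.2636


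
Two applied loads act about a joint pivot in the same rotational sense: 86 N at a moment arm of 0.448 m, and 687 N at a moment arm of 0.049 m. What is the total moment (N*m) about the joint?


M = F1 * d1 + F2 * d2
M = 86 * 0.448 + 687 * 0.049
M = 38.5280 + 33.6630
M = 72.1910


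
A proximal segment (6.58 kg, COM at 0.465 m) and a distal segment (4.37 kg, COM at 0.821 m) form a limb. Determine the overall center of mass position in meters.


COM = (m1*x1 + m2*x2) / (m1 + m2)
COM = (6.58*0.465 + 4.37*0.821) / (6.58 + 4.37)
Numerator = 6.6475
Denominator = 10.9500
COM = 0.6071


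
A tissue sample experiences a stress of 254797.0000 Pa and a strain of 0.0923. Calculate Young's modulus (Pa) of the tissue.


E = stress / strain
E = 254797.0000 / 0.0923
E = 2.7605e+06
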